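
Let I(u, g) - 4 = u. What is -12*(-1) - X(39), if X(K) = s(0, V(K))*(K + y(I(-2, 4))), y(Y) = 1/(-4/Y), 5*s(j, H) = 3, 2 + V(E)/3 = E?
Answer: -111/10 ≈ -11.100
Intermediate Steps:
V(E) = -6 + 3*E
s(j, H) = ⅗ (s(j, H) = (⅕)*3 = ⅗)
I(u, g) = 4 + u
y(Y) = -Y/4
X(K) = -3/10 + 3*K/5 (X(K) = 3*(K - (4 - 2)/4)/5 = 3*(K - ¼*2)/5 = 3*(K - ½)/5 = 3*(-½ + K)/5 = -3/10 + 3*K/5)
-12*(-1) - X(39) = -12*(-1) - (-3/10 + (⅗)*39) = 12 - (-3/10 + 117/5) = 12 - 1*231/10 = 12 - 231/10 = -111/10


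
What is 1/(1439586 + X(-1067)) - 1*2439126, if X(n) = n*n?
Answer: -6288249762449/2578075 ≈ -2.4391e+6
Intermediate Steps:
X(n) = n²
1/(1439586 + X(-1067)) - 1*2439126 = 1/(1439586 + (-1067)²) - 1*2439126 = 1/(1439586 + 1138489) - 2439126 = 1/2578075 - 2439126 = -6288249762449/2578075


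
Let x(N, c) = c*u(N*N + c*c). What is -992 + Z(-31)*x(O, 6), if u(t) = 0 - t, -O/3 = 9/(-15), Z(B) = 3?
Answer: -42458/25 ≈ -1698.3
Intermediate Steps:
O = 9/5 (O = -27/(-15) = -27*(-1)/15 = -3*(-⅗) = 9/5 ≈ 1.8000)
u(t) = -t
x(N, c) = c*(-N² - c²) (x(N, c) = c*(-(N*N + c*c)) = c*(-(N² + c²)) = c*(-N² - c²))
-992 + Z(-31)*x(O, 6) = -992 + 3*(-1*6*((9/5)² + 6²)) = -992 + 3*(-1*6*(81/25 + 36)) = -992 + 3*(-1*6*981/25) = -992 + 3*(-5886/25) = -992 - 17658/25 = -42458/25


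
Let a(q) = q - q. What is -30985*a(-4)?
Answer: 0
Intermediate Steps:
a(q) = 0
-30985*a(-4) = -30985*0 = 0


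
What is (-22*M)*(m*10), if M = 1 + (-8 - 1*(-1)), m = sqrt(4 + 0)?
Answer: 2640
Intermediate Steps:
m = 2 (m = sqrt(4) = 2)
M = -6 (M = 1 + (-8 + 1) = 1 - 7 = -6)
(-22*M)*(m*10) = (-22*(-6))*(2*10) = 132*20 = 2640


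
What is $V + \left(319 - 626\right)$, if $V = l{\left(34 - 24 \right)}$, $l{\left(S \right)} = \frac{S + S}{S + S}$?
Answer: $-306$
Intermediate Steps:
$l{\left(S \right)} = 1$ ($l{\left(S \right)} = \frac{2 S}{2 S} = 2 S \frac{1}{2 S} = 1$)
$V = 1$
$V + \left(319 - 626\right) = 1 + \left(319 - 626\right) = 1 - 307 = -306$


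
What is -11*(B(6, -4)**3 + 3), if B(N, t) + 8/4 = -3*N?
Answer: 87967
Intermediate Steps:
B(N, t) = -2 - 3*N
-11*(B(6, -4)**3 + 3) = -11*((-2 - 3*6)**3 + 3) = -11*((-2 - 18)**3 + 3) = -11*((-20)**3 + 3) = -11*(-8000 + 3) = -11*(-7997) = 87967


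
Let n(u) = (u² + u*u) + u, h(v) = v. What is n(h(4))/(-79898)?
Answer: -18/39949 ≈ -0.00045057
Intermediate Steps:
n(u) = u + 2*u² (n(u) = (u² + u²) + u = 2*u² + u = u + 2*u²)
n(h(4))/(-79898) = (4*(1 + 2*4))/(-79898) = (4*(1 + 8))*(-1/79898) = (4*9)*(-1/79898) = 36*(-1/79898) = -18/39949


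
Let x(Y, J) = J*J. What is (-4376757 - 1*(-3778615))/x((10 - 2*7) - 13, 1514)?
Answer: -299071/1146098 ≈ -0.26095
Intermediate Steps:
x(Y, J) = J**2
(-4376757 - 1*(-3778615))/x((10 - 2*7) - 13, 1514) = (-4376757 - 1*(-3778615))/(1514**2) = (-4376757 + 3778615)/2292196 = -598142*1/2292196 = -299071/1146098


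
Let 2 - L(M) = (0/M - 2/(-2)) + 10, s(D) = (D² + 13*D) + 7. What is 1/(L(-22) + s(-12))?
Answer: -1/14 ≈ -0.071429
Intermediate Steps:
s(D) = 7 + D² + 13*D
L(M) = -9 (L(M) = 2 - ((0/M - 2/(-2)) + 10) = 2 - ((0 - 2*(-½)) + 10) = 2 - ((0 + 1) + 10) = 2 - (1 + 10) = 2 - 1*11 = 2 - 11 = -9)
1/(L(-22) + s(-12)) = 1/(-9 + (7 + (-12)² + 13*(-12))) = 1/(-9 + (7 + 144 - 156)) = 1/(-9 - 5) = 1/(-14) = -1/14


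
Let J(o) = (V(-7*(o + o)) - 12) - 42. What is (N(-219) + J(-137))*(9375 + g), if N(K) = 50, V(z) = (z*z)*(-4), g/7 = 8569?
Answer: -1020596034200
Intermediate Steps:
g = 59983 (g = 7*8569 = 59983)
V(z) = -4*z**2 (V(z) = z**2*(-4) = -4*z**2)
J(o) = -54 - 784*o**2 (J(o) = (-4*49*(o + o)**2 - 12) - 42 = (-4*196*o**2 - 12) - 42 = (-784*o**2 - 12) - 42 = (-12 - 784*o**2) - 42 = -54 - 784*o**2)
(N(-219) + J(-137))*(9375 + g) = (50 + (-54 - 784*(-137)**2))*(9375 + 59983) = (50 + (-54 - 784*18769))*69358 = (50 + (-54 - 14714896))*69358 = (50 - 14714950)*69358 = -14714900*69358 = -1020596034200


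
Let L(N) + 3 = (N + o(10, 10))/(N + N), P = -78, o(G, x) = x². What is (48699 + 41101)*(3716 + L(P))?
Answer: 13003174700/39 ≈ 3.3341e+8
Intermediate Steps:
L(N) = -3 + (100 + N)/(2*N) (L(N) = -3 + (N + 10²)/(N + N) = -3 + (N + 100)/((2*N)) = -3 + (100 + N)*(1/(2*N)) = -3 + (100 + N)/(2*N))
(48699 + 41101)*(3716 + L(P)) = (48699 + 41101)*(3716 + (-5/2 + 50/(-78))) = 89800*(3716 + (-5/2 + 50*(-1/78))) = 89800*(3716 + (-5/2 - 25/39)) = 89800*(3716 - 245/78) = 89800*(289603/78) = 13003174700/39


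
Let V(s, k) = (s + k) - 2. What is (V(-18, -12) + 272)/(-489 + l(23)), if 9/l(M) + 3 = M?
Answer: -1600/3257 ≈ -0.49125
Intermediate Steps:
l(M) = 9/(-3 + M)
V(s, k) = -2 + k + s (V(s, k) = (k + s) - 2 = -2 + k + s)
(V(-18, -12) + 272)/(-489 + l(23)) = ((-2 - 12 - 18) + 272)/(-489 + 9/(-3 + 23)) = (-32 + 272)/(-489 + 9/20) = 240/(-489 + 9*(1/20)) = 240/(-489 + 9/20) = 240/(-9771/20) = 240*(-20/9771) = -1600/3257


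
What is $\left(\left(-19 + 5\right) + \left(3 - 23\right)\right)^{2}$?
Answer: $1156$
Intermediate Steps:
$\left(\left(-19 + 5\right) + \left(3 - 23\right)\right)^{2} = \left(-14 + \left(3 - 23\right)\right)^{2} = \left(-14 - 20\right)^{2} = \left(-34\right)^{2} = 1156$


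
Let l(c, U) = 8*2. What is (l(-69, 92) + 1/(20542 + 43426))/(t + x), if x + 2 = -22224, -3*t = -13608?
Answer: -1023489/1131593920 ≈ -0.00090447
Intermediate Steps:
t = 4536 (t = -⅓*(-13608) = 4536)
l(c, U) = 16
x = -22226 (x = -2 - 22224 = -22226)
(l(-69, 92) + 1/(20542 + 43426))/(t + x) = (16 + 1/(20542 + 43426))/(4536 - 22226) = (16 + 1/63968)/(-17690) = (16 + 1/63968)*(-1/17690) = (1023489/63968)*(-1/17690) = -1023489/1131593920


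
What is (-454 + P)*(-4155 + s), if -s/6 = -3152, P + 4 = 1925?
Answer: 21648519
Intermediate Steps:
P = 1921 (P = -4 + 1925 = 1921)
s = 18912 (s = -6*(-3152) = 18912)
(-454 + P)*(-4155 + s) = (-454 + 1921)*(-4155 + 18912) = 1467*14757 = 21648519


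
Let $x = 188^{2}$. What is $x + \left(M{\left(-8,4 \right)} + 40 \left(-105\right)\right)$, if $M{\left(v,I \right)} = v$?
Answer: $31136$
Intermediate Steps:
$x = 35344$
$x + \left(M{\left(-8,4 \right)} + 40 \left(-105\right)\right) = 35344 + \left(-8 + 40 \left(-105\right)\right) = 35344 - 4208 = 31136$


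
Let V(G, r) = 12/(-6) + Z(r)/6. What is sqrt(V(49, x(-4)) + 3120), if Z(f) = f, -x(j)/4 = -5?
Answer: 2*sqrt(7023)/3 ≈ 55.869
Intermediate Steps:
x(j) = 20 (x(j) = -4*(-5) = 20)
V(G, r) = -2 + r/6 (V(G, r) = 12/(-6) + r/6 = 12*(-1/6) + r*(1/6) = -2 + r/6)
sqrt(V(49, x(-4)) + 3120) = sqrt((-2 + (1/6)*20) + 3120) = sqrt((-2 + 10/3) + 3120) = sqrt(4/3 + 3120) = sqrt(9364/3) = 2*sqrt(7023)/3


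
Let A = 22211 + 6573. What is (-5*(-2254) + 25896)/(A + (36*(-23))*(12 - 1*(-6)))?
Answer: 18583/6940 ≈ 2.6777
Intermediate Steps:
A = 28784
(-5*(-2254) + 25896)/(A + (36*(-23))*(12 - 1*(-6))) = (-5*(-2254) + 25896)/(28784 + (36*(-23))*(12 - 1*(-6))) = (11270 + 25896)/(28784 - 828*(12 + 6)) = 37166/(28784 - 828*18) = 37166/(28784 - 14904) = 37166/13880 = 37166*(1/13880) = 18583/6940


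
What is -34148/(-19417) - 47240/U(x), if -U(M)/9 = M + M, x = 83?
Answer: 484138096/14504499 ≈ 33.378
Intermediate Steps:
U(M) = -18*M (U(M) = -9*(M + M) = -18*M)
-34148/(-19417) - 47240/U(x) = -34148/(-19417) - 47240/((-18*83)) = -34148*(-1/19417) - 47240/(-1494) = 34148/19417 - 47240*(-1/1494) = 34148/19417 + 23620/747 = 484138096/14504499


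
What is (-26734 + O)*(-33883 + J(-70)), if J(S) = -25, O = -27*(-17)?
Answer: 890932700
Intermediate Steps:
O = 459
(-26734 + O)*(-33883 + J(-70)) = (-26734 + 459)*(-33883 - 25) = -26275*(-33908) = 890932700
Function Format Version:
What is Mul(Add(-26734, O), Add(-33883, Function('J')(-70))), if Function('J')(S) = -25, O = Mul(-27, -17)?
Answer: 890932700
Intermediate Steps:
O = 459
Mul(Add(-26734, O), Add(-33883, Function('J')(-70))) = Mul(Add(-26734, 459), Add(-33883, -25)) = Mul(-26275, -33908) = 890932700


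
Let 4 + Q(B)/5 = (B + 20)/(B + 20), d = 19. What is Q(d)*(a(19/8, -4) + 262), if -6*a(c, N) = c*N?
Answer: -15815/4 ≈ -3953.8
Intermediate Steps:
a(c, N) = -N*c/6 (a(c, N) = -c*N/6 = -N*c/6)
Q(B) = -15 (Q(B) = -20 + 5*((B + 20)/(B + 20)) = -20 + 5*((20 + B)/(20 + B)) = -20 + 5*1 = -20 + 5 = -15)
Q(d)*(a(19/8, -4) + 262) = -15*(-⅙*(-4)*19/8 + 262) = -15*(19/12 + 262) = -15*3163/12 = -15815/4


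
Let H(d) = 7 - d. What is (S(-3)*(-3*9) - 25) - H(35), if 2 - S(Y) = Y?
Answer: -132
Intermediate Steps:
S(Y) = 2 - Y
(S(-3)*(-3*9) - 25) - H(35) = ((2 - 1*(-3))*(-3*9) - 25) - (7 - 1*35) = ((2 + 3)*(-27) - 25) - (7 - 35) = (5*(-27) - 25) - 1*(-28) = (-135 - 25) + 28 = -160 + 28 = -132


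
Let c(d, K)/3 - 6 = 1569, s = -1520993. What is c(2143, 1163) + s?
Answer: -1516268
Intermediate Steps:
c(d, K) = 4725 (c(d, K) = 18 + 3*1569 = 18 + 4707 = 4725)
c(2143, 1163) + s = 4725 - 1520993 = -1516268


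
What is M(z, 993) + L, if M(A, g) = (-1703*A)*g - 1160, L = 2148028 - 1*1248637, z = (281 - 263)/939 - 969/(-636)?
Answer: -113514432073/66356 ≈ -1.7107e+6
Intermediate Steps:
z = 102371/66356 (z = 18*(1/939) - 969*(-1/636) = 6/313 + 323/212 = 102371/66356 ≈ 1.5428)
L = 899391 (L = 2148028 - 1248637 = 899391)
M(A, g) = -1160 - 1703*A*g (M(A, g) = -1703*A*g - 1160 = -1160 - 1703*A*g)
M(z, 993) + L = (-1160 - 1703*102371/66356*993) + 899391 = (-1160 - 173117448309/66356) + 899391 = -173194421269/66356 + 899391 = -113514432073/66356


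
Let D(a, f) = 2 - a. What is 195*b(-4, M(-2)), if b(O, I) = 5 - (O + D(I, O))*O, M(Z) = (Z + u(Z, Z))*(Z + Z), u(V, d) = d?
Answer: -13065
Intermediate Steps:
M(Z) = 4*Z**2 (M(Z) = (Z + Z)*(Z + Z) = (2*Z)*(2*Z) = 4*Z**2)
b(O, I) = 5 - O*(2 + O - I) (b(O, I) = 5 - (O + (2 - I))*O = 5 - (2 + O - I)*O = 5 - O*(2 + O - I))
195*b(-4, M(-2)) = 195*(5 - 1*(-4)**2 - 4*(-2 + 4*(-2)**2)) = 195*(5 - 1*16 - 4*(-2 + 4*4)) = 195*(5 - 16 - 4*(-2 + 16)) = 195*(5 - 16 - 4*14) = 195*(5 - 16 - 56) = 195*(-67) = -13065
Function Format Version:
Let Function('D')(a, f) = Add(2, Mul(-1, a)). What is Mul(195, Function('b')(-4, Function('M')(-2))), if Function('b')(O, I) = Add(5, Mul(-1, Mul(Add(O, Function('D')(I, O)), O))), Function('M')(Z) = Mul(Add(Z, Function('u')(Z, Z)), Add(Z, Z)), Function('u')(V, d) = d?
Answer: -13065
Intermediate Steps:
Function('M')(Z) = Mul(4, Pow(Z, 2)) (Function('M')(Z) = Mul(Add(Z, Z), Add(Z, Z)) = Mul(Mul(2, Z), Mul(2, Z)) = Mul(4, Pow(Z, 2)))
Function('b')(O, I) = Add(5, Mul(-1, O, Add(2, O, Mul(-1, I)))) (Function('b')(O, I) = Add(5, Mul(-1, Mul(Add(O, Add(2, Mul(-1, I))), O))) = Add(5, Mul(-1, Mul(Add(2, O, Mul(-1, I)), O))) = Add(5, Mul(-1, Mul(O, Add(2, O, Mul(-1, I))))) = Add(5, Mul(-1, O, Add(2, O, Mul(-1, I)))))
Mul(195, Function('b')(-4, Function('M')(-2))) = Mul(195, Add(5, Mul(-1, Pow(-4, 2)), Mul(-4, Add(-2, Mul(4, Pow(-2, 2)))))) = Mul(195, Add(5, Mul(-1, 16), Mul(-4, Add(-2, Mul(4, 4))))) = Mul(195, Add(5, -16, Mul(-4, Add(-2, 16)))) = Mul(195, Add(5, -16, Mul(-4, 14))) = Mul(195, Add(5, -16, -56)) = Mul(195, -67) = -13065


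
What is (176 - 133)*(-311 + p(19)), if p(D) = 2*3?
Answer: -13115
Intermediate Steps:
p(D) = 6
(176 - 133)*(-311 + p(19)) = (176 - 133)*(-311 + 6) = 43*(-305) = -13115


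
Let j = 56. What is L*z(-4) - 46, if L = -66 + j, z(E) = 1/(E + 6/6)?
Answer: -128/3 ≈ -42.667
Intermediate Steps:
z(E) = 1/(1 + E) (z(E) = 1/(E + 6*(1/6)) = 1/(E + 1) = 1/(1 + E))
L = -10 (L = -66 + 56 = -10)
L*z(-4) - 46 = -10/(1 - 4) - 46 = -10/(-3) - 46 = -10*(-1/3) - 46 = 10/3 - 46 = -128/3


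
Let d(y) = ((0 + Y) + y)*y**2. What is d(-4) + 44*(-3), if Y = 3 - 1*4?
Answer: -212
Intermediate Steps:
Y = -1 (Y = 3 - 4 = -1)
d(y) = y**2*(-1 + y) (d(y) = ((0 - 1) + y)*y**2 = (-1 + y)*y**2 = y**2*(-1 + y))
d(-4) + 44*(-3) = (-4)**2*(-1 - 4) + 44*(-3) = 16*(-5) - 132 = -80 - 132 = -212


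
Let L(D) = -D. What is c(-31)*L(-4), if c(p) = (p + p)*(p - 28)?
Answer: 14632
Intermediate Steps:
c(p) = 2*p*(-28 + p) (c(p) = (2*p)*(-28 + p) = 2*p*(-28 + p))
c(-31)*L(-4) = (2*(-31)*(-28 - 31))*(-1*(-4)) = (2*(-31)*(-59))*4 = 3658*4 = 14632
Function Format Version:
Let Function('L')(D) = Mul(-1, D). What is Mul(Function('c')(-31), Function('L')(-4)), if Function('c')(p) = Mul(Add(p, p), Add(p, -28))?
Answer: 14632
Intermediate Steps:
Function('c')(p) = Mul(2, p, Add(-28, p)) (Function('c')(p) = Mul(Mul(2, p), Add(-28, p)) = Mul(2, p, Add(-28, p)))
Mul(Function('c')(-31), Function('L')(-4)) = Mul(Mul(2, -31, Add(-28, -31)), Mul(-1, -4)) = Mul(Mul(2, -31, -59), 4) = Mul(3658, 4) = 14632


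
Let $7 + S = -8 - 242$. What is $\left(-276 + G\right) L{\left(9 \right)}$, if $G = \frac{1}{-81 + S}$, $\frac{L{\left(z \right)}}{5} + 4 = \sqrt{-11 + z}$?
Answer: $\frac{932890}{169} - \frac{466445 i \sqrt{2}}{338} \approx 5520.1 - 1951.6 i$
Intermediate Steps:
$S = -257$ ($S = -7 - 250 = -257$)
$L{\left(z \right)} = -20 + 5 \sqrt{-11 + z}$
$G = - \frac{1}{338}$ ($G = \frac{1}{-81 - 257} = \frac{1}{-338} = - \frac{1}{338} \approx -0.0029586$)
$\left(-276 + G\right) L{\left(9 \right)} = \left(-276 - \frac{1}{338}\right) \left(-20 + 5 \sqrt{-11 + 9}\right) = - \frac{93289 \left(-20 + 5 \sqrt{-2}\right)}{338} = - \frac{93289 \left(-20 + 5 i \sqrt{2}\right)}{338} = \frac{932890}{169} - \frac{466445 i \sqrt{2}}{338}$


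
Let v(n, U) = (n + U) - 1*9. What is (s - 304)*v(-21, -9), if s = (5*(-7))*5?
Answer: 18681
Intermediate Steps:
s = -175 (s = -35*5 = -175)
v(n, U) = -9 + U + n (v(n, U) = (U + n) - 9 = -9 + U + n)
(s - 304)*v(-21, -9) = (-175 - 304)*(-9 - 9 - 21) = -479*(-39) = 18681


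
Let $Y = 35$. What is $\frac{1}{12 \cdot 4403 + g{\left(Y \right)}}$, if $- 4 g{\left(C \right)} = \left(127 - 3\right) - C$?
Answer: $\frac{4}{211255} \approx 1.8934 \cdot 10^{-5}$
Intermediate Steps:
$g{\left(C \right)} = -31 + \frac{C}{4}$ ($g{\left(C \right)} = - \frac{\left(127 - 3\right) - C}{4} = - \frac{124 - C}{4} = -31 + \frac{C}{4}$)
$\frac{1}{12 \cdot 4403 + g{\left(Y \right)}} = \frac{1}{12 \cdot 4403 + \left(-31 + \frac{1}{4} \cdot 35\right)} = \frac{1}{52836 + \left(-31 + \frac{35}{4}\right)} = \frac{1}{52836 - \frac{89}{4}} = \frac{1}{\frac{211255}{4}} = \frac{4}{211255}$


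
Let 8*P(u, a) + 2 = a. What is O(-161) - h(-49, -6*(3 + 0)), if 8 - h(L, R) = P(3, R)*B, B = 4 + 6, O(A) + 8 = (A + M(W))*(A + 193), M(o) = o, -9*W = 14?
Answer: -47185/9 ≈ -5242.8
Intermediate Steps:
W = -14/9 (W = -⅑*14 = -14/9 ≈ -1.5556)
O(A) = -8 + (193 + A)*(-14/9 + A) (O(A) = -8 + (A - 14/9)*(A + 193) = -8 + (-14/9 + A)*(193 + A) = -8 + (193 + A)*(-14/9 + A))
P(u, a) = -¼ + a/8
B = 10
h(L, R) = 21/2 - 5*R/4 (h(L, R) = 8 - (-¼ + R/8)*10 = 8 - (-5/2 + 5*R/4) = 8 + (5/2 - 5*R/4) = 21/2 - 5*R/4)
O(-161) - h(-49, -6*(3 + 0)) = (-2774/9 + (-161)² + (1723/9)*(-161)) - (21/2 - (-15)*(3 + 0)/2) = (-2774/9 + 25921 - 277403/9) - (21/2 - (-15)*3/2) = -46888/9 - (21/2 - 5/4*(-18)) = -46888/9 - (21/2 + 45/2) = -46888/9 - 1*33 = -46888/9 - 33 = -47185/9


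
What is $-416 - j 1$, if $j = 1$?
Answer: $-417$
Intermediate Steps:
$-416 - j 1 = -416 - 1 \cdot 1 = -416 - 1 = -417$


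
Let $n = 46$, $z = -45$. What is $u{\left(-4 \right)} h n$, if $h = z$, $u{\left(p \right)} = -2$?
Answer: $4140$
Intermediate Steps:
$h = -45$
$u{\left(-4 \right)} h n = \left(-2\right) \left(-45\right) 46 = 90 \cdot 46 = 4140$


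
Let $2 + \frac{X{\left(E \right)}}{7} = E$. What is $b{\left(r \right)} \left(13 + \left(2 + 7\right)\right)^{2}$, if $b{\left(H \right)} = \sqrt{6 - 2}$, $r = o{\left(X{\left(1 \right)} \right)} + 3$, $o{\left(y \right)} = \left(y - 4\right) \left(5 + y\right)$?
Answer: $968$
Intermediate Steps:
$X{\left(E \right)} = -14 + 7 E$
$o{\left(y \right)} = \left(-4 + y\right) \left(5 + y\right)$
$r = 25$ ($r = \left(-20 + \left(-14 + 7 \cdot 1\right) + \left(-14 + 7 \cdot 1\right)^{2}\right) + 3 = \left(-20 + \left(-14 + 7\right) + \left(-14 + 7\right)^{2}\right) + 3 = \left(-20 - 7 + \left(-7\right)^{2}\right) + 3 = \left(-20 - 7 + 49\right) + 3 = 22 + 3 = 25$)
$b{\left(H \right)} = 2$ ($b{\left(H \right)} = \sqrt{4} = 2$)
$b{\left(r \right)} \left(13 + \left(2 + 7\right)\right)^{2} = 2 \left(13 + \left(2 + 7\right)\right)^{2} = 2 \left(13 + 9\right)^{2} = 2 \cdot 22^{2} = 2 \cdot 484 = 968$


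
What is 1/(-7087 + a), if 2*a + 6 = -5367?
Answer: -2/19547 ≈ -0.00010232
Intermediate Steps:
a = -5373/2 (a = -3 + (½)*(-5367) = -3 - 5367/2 = -5373/2 ≈ -2686.5)
1/(-7087 + a) = 1/(-7087 - 5373/2) = 1/(-19547/2) = -2/19547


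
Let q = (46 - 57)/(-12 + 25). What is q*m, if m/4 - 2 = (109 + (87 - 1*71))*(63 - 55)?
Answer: -44088/13 ≈ -3391.4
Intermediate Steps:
q = -11/13 ≈ -0.84615
m = 4008 (m = 8 + 4*((109 + (87 - 1*71))*(63 - 55)) = 8 + 4*((109 + (87 - 71))*8) = 8 + 4*((109 + 16)*8) = 8 + 4*(125*8) = 8 + 4*1000 = 8 + 4000 = 4008)
q*m = -11/13*4008 = -44088/13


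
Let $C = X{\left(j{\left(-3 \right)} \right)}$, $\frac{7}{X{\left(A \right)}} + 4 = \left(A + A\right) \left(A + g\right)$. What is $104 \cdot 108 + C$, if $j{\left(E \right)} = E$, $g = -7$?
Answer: $\frac{89857}{8} \approx 11232.0$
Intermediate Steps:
$X{\left(A \right)} = \frac{7}{-4 + 2 A \left(-7 + A\right)}$ ($X{\left(A \right)} = \frac{7}{-4 + \left(A + A\right) \left(A - 7\right)} = \frac{7}{-4 + 2 A \left(-7 + A\right)}$)
$C = \frac{1}{8}$ ($C = \frac{7}{2 \left(-2 + \left(-3\right)^{2} - -21\right)} = \frac{7}{2 \left(-2 + 9 + 21\right)} = \frac{7}{2 \cdot 28} = \frac{7}{2} \cdot \frac{1}{28} = \frac{1}{8} \approx 0.125$)
$104 \cdot 108 + C = 104 \cdot 108 + \frac{1}{8} = 11232 + \frac{1}{8} = \frac{89857}{8}$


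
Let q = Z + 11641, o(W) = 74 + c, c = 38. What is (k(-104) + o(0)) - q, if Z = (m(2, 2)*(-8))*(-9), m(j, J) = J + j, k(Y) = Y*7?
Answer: -12545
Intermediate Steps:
o(W) = 112 (o(W) = 74 + 38 = 112)
k(Y) = 7*Y
Z = 288 (Z = ((2 + 2)*(-8))*(-9) = (4*(-8))*(-9) = -32*(-9) = 288)
q = 11929 (q = 288 + 11641 = 11929)
(k(-104) + o(0)) - q = (7*(-104) + 112) - 1*11929 = (-728 + 112) - 11929 = -616 - 11929 = -12545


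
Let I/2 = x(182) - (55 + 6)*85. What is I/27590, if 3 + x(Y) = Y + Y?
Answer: -4824/13795 ≈ -0.34969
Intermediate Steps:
x(Y) = -3 + 2*Y (x(Y) = -3 + (Y + Y) = -3 + 2*Y)
I = -9648 (I = 2*((-3 + 2*182) - (55 + 6)*85) = 2*((-3 + 364) - 61*85) = 2*(361 - 1*5185) = 2*(361 - 5185) = 2*(-4824) = -9648)
I/27590 = -9648/27590 = -9648*1/27590 = -4824/13795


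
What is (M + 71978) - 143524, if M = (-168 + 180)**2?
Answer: -71402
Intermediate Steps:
M = 144 (M = 12**2 = 144)
(M + 71978) - 143524 = (144 + 71978) - 143524 = 72122 - 143524 = -71402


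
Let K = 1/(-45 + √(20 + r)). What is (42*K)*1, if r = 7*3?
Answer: -945/992 - 21*√41/992 ≈ -1.0882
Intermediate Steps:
r = 21
K = 1/(-45 + √41) (K = 1/(-45 + √(20 + 21)) = 1/(-45 + √41) ≈ -0.025909)
(42*K)*1 = (42*(-45/1984 - √41/1984))*1 = (-945/992 - 21*√41/992)*1 = -945/992 - 21*√41/992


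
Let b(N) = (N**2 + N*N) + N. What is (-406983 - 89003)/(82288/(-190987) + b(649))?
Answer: -94726878182/161011699049 ≈ -0.58832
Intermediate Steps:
b(N) = N + 2*N**2 (b(N) = (N**2 + N**2) + N = 2*N**2 + N = N + 2*N**2)
(-406983 - 89003)/(82288/(-190987) + b(649)) = (-406983 - 89003)/(82288/(-190987) + 649*(1 + 2*649)) = -495986/(82288*(-1/190987) + 649*(1 + 1298)) = -495986/(-82288/190987 + 649*1299) = -495986/(-82288/190987 + 843051) = -495986/161011699049/190987 = -495986*190987/161011699049 = -94726878182/161011699049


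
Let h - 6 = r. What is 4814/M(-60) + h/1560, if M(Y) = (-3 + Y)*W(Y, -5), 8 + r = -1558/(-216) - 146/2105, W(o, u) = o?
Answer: 3169828069/2482552800 ≈ 1.2768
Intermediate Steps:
r = -194693/227340 (r = -8 + (-1558/(-216) - 146/2105) = -8 + (-1558*(-1/216) - 146*1/2105) = -8 + (779/108 - 146/2105) = -8 + 1624027/227340 = -194693/227340 ≈ -0.85640)
h = 1169347/227340 (h = 6 - 194693/227340 = 1169347/227340 ≈ 5.1436)
M(Y) = Y*(-3 + Y) (M(Y) = (-3 + Y)*Y = Y*(-3 + Y))
4814/M(-60) + h/1560 = 4814/((-60*(-3 - 60))) + (1169347/227340)/1560 = 4814/((-60*(-63))) + (1169347/227340)*(1/1560) = 4814/3780 + 1169347/354650400 = 4814*(1/3780) + 1169347/354650400 = 2407/1890 + 1169347/354650400 = 3169828069/2482552800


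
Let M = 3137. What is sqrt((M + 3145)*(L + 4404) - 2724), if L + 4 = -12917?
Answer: I*sqrt(53506518) ≈ 7314.8*I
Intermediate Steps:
L = -12921 (L = -4 - 12917 = -12921)
sqrt((M + 3145)*(L + 4404) - 2724) = sqrt((3137 + 3145)*(-12921 + 4404) - 2724) = sqrt(6282*(-8517) - 2724) = sqrt(-53503794 - 2724) = sqrt(-53506518) = I*sqrt(53506518)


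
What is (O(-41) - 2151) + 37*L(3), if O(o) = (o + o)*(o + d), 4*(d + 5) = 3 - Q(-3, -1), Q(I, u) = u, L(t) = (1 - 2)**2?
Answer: 1576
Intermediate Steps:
L(t) = 1 (L(t) = (-1)**2 = 1)
d = -4 (d = -5 + (3 - 1*(-1))/4 = -5 + (3 + 1)/4 = -5 + (1/4)*4 = -5 + 1 = -4)
O(o) = 2*o*(-4 + o) (O(o) = (o + o)*(o - 4) = (2*o)*(-4 + o) = 2*o*(-4 + o))
(O(-41) - 2151) + 37*L(3) = (2*(-41)*(-4 - 41) - 2151) + 37*1 = (2*(-41)*(-45) - 2151) + 37 = (3690 - 2151) + 37 = 1539 + 37 = 1576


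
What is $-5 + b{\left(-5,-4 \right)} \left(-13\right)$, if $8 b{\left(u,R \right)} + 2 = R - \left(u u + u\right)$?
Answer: $\frac{149}{4} \approx 37.25$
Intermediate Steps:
$b{\left(u,R \right)} = - \frac{1}{4} - \frac{u}{8} - \frac{u^{2}}{8} + \frac{R}{8}$ ($b{\left(u,R \right)} = - \frac{1}{4} + \frac{R - \left(u u + u\right)}{8} = - \frac{1}{4} + \frac{R - \left(u^{2} + u\right)}{8} = - \frac{1}{4} + \frac{R - \left(u + u^{2}\right)}{8} = - \frac{1}{4} + \frac{R - u - u^{2}}{8} = - \frac{1}{4} - \left(- \frac{R}{8} + \frac{u}{8} + \frac{u^{2}}{8}\right) = - \frac{1}{4} - \frac{u}{8} - \frac{u^{2}}{8} + \frac{R}{8}$)
$-5 + b{\left(-5,-4 \right)} \left(-13\right) = -5 + \left(- \frac{1}{4} - - \frac{5}{8} - \frac{\left(-5\right)^{2}}{8} + \frac{1}{8} \left(-4\right)\right) \left(-13\right) = -5 + \left(- \frac{1}{4} + \frac{5}{8} - \frac{25}{8} - \frac{1}{2}\right) \left(-13\right) = -5 - - \frac{169}{4} = -5 + \frac{169}{4} = \frac{149}{4}$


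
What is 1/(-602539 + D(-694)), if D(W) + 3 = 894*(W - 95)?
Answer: -1/1307908 ≈ -7.6458e-7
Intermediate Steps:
D(W) = -84933 + 894*W (D(W) = -3 + 894*(W - 95) = -3 + 894*(-95 + W) = -3 + (-84930 + 894*W) = -84933 + 894*W)
1/(-602539 + D(-694)) = 1/(-602539 + (-84933 + 894*(-694))) = 1/(-602539 + (-84933 - 620436)) = 1/(-602539 - 705369) = 1/(-1307908) = -1/1307908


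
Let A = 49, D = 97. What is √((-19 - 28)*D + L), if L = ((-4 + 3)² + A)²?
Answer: I*√2059 ≈ 45.376*I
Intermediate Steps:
L = 2500 (L = ((-4 + 3)² + 49)² = ((-1)² + 49)² = (1 + 49)² = 50² = 2500)
√((-19 - 28)*D + L) = √((-19 - 28)*97 + 2500) = √(-47*97 + 2500) = √(-4559 + 2500) = √(-2059) = I*√2059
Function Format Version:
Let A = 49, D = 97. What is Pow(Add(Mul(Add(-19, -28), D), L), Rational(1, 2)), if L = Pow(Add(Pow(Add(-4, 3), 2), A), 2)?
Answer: Mul(I, Pow(2059, Rational(1, 2))) ≈ Mul(45.376, I)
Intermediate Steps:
L = 2500 (L = Pow(Add(Pow(Add(-4, 3), 2), 49), 2) = Pow(Add(Pow(-1, 2), 49), 2) = Pow(Add(1, 49), 2) = Pow(50, 2) = 2500)
Pow(Add(Mul(Add(-19, -28), D), L), Rational(1, 2)) = Pow(Add(Mul(Add(-19, -28), 97), 2500), Rational(1, 2)) = Pow(Add(Mul(-47, 97), 2500), Rational(1, 2)) = Pow(Add(-4559, 2500), Rational(1, 2)) = Pow(-2059, Rational(1, 2)) = Mul(I, Pow(2059, Rational(1, 2)))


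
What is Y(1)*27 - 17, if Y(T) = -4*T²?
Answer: -125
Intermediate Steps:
Y(1)*27 - 17 = -4*1²*27 - 17 = -4*1*27 - 17 = -4*27 - 17 = -108 - 17 = -125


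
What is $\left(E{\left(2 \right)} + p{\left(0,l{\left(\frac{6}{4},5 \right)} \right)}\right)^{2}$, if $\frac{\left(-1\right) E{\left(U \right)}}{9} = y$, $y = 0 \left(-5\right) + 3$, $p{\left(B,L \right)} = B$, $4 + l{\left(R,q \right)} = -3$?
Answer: $729$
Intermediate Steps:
$l{\left(R,q \right)} = -7$ ($l{\left(R,q \right)} = -4 - 3 = -7$)
$y = 3$ ($y = 0 + 3 = 3$)
$E{\left(U \right)} = -27$ ($E{\left(U \right)} = \left(-9\right) 3 = -27$)
$\left(E{\left(2 \right)} + p{\left(0,l{\left(\frac{6}{4},5 \right)} \right)}\right)^{2} = \left(-27 + 0\right)^{2} = \left(-27\right)^{2} = 729$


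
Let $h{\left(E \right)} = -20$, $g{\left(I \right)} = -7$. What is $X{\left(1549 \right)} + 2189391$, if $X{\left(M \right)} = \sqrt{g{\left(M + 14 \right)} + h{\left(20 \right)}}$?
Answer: $2189391 + 3 i \sqrt{3} \approx 2.1894 \cdot 10^{6} + 5.1962 i$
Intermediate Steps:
$X{\left(M \right)} = 3 i \sqrt{3}$ ($X{\left(M \right)} = \sqrt{-7 - 20} = \sqrt{-27} = 3 i \sqrt{3}$)
$X{\left(1549 \right)} + 2189391 = 3 i \sqrt{3} + 2189391 = 2189391 + 3 i \sqrt{3}$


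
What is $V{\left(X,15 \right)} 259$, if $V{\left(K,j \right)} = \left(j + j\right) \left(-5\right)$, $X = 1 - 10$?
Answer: $-38850$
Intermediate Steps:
$X = -9$
$V{\left(K,j \right)} = - 10 j$ ($V{\left(K,j \right)} = 2 j \left(-5\right) = - 10 j$)
$V{\left(X,15 \right)} 259 = \left(-10\right) 15 \cdot 259 = \left(-150\right) 259 = -38850$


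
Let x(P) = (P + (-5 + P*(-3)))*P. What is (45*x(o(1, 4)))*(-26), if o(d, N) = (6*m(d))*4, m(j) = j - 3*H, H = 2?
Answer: 32994000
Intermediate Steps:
m(j) = -6 + j (m(j) = j - 3*2 = j - 6 = -6 + j)
o(d, N) = -144 + 24*d (o(d, N) = (6*(-6 + d))*4 = (-36 + 6*d)*4 = -144 + 24*d)
x(P) = P*(-5 - 2*P) (x(P) = (P + (-5 - 3*P))*P = (-5 - 2*P)*P = P*(-5 - 2*P))
(45*x(o(1, 4)))*(-26) = (45*(-(-144 + 24*1)*(5 + 2*(-144 + 24*1))))*(-26) = (45*(-(-144 + 24)*(5 + 2*(-144 + 24))))*(-26) = (45*(-1*(-120)*(5 + 2*(-120))))*(-26) = (45*(-1*(-120)*(5 - 240)))*(-26) = (45*(-1*(-120)*(-235)))*(-26) = (45*(-28200))*(-26) = -1269000*(-26) = 32994000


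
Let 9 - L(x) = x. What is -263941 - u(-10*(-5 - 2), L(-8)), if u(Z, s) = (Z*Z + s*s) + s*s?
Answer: -269419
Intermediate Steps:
L(x) = 9 - x
u(Z, s) = Z² + 2*s² (u(Z, s) = (Z² + s²) + s² = Z² + 2*s²)
-263941 - u(-10*(-5 - 2), L(-8)) = -263941 - ((-10*(-5 - 2))² + 2*(9 - 1*(-8))²) = -263941 - ((-10*(-7))² + 2*(9 + 8)²) = -263941 - ((-5*(-14))² + 2*17²) = -263941 - (70² + 2*289) = -263941 - (4900 + 578) = -263941 - 1*5478 = -263941 - 5478 = -269419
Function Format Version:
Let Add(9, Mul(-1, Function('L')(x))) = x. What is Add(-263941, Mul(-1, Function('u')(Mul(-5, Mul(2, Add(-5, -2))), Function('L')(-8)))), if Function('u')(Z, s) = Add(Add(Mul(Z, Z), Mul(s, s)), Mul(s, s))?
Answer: -269419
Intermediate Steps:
Function('L')(x) = Add(9, Mul(-1, x))
Function('u')(Z, s) = Add(Pow(Z, 2), Mul(2, Pow(s, 2))) (Function('u')(Z, s) = Add(Add(Pow(Z, 2), Pow(s, 2)), Pow(s, 2)) = Add(Pow(Z, 2), Mul(2, Pow(s, 2))))
Add(-263941, Mul(-1, Function('u')(Mul(-5, Mul(2, Add(-5, -2))), Function('L')(-8)))) = Add(-263941, Mul(-1, Add(Pow(Mul(-5, Mul(2, Add(-5, -2))), 2), Mul(2, Pow(Add(9, Mul(-1, -8)), 2))))) = Add(-263941, Mul(-1, Add(Pow(Mul(-5, Mul(2, -7)), 2), Mul(2, Pow(Add(9, 8), 2))))) = Add(-263941, Mul(-1, Add(Pow(Mul(-5, -14), 2), Mul(2, Pow(17, 2))))) = Add(-263941, Mul(-1, Add(Pow(70, 2), Mul(2, 289)))) = Add(-263941, Mul(-1, Add(4900, 578))) = Add(-263941, Mul(-1, 5478)) = Add(-263941, -5478) = -269419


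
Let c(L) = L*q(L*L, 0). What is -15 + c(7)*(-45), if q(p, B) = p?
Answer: -15450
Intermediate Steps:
c(L) = L³ (c(L) = L*(L*L) = L*L² = L³)
-15 + c(7)*(-45) = -15 + 7³*(-45) = -15 + 343*(-45) = -15 - 15435 = -15450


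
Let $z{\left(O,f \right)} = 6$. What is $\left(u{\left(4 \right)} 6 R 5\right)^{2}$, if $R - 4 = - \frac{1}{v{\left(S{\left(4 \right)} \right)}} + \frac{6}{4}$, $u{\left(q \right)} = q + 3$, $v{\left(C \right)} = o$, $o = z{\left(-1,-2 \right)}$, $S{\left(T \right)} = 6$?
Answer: $1254400$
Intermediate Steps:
$o = 6$
$v{\left(C \right)} = 6$
$u{\left(q \right)} = 3 + q$
$R = \frac{16}{3}$ ($R = 4 + \left(- \frac{1}{6} + \frac{6}{4}\right) = 4 + \left(\left(-1\right) \frac{1}{6} + 6 \cdot \frac{1}{4}\right) = 4 + \left(- \frac{1}{6} + \frac{3}{2}\right) = 4 + \frac{4}{3} = \frac{16}{3} \approx 5.3333$)
$\left(u{\left(4 \right)} 6 R 5\right)^{2} = \left(\left(3 + 4\right) 6 \cdot \frac{16}{3} \cdot 5\right)^{2} = \left(7 \cdot 32 \cdot 5\right)^{2} = \left(7 \cdot 160\right)^{2} = 1120^{2} = 1254400$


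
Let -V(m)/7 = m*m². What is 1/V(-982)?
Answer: 1/6628763176 ≈ 1.5086e-10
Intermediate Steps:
V(m) = -7*m³ (V(m) = -7*m*m² = -7*m³)
1/V(-982) = 1/(-7*(-982)³) = 1/(-7*(-946966168)) = 1/6628763176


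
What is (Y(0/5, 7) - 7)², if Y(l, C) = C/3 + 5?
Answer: ⅑ ≈ 0.11111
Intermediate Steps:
Y(l, C) = 5 + C/3 (Y(l, C) = C*(⅓) + 5 = C/3 + 5 = 5 + C/3)
(Y(0/5, 7) - 7)² = ((5 + (⅓)*7) - 7)² = ((5 + 7/3) - 7)² = (22/3 - 7)² = (⅓)² = ⅑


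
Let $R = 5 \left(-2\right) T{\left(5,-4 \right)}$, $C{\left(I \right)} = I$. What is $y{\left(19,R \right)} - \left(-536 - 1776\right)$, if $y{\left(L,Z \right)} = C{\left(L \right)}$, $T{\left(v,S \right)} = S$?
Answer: $2331$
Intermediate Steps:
$R = 40$ ($R = 5 \left(-2\right) \left(-4\right) = \left(-10\right) \left(-4\right) = 40$)
$y{\left(L,Z \right)} = L$
$y{\left(19,R \right)} - \left(-536 - 1776\right) = 19 - \left(-536 - 1776\right) = 19 - -2312 = 19 + 2312 = 2331$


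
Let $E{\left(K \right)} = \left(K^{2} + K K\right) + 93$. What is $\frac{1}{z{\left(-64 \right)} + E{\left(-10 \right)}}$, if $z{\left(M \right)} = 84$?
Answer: $\frac{1}{377} \approx 0.0026525$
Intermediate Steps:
$E{\left(K \right)} = 93 + 2 K^{2}$ ($E{\left(K \right)} = \left(K^{2} + K^{2}\right) + 93 = 2 K^{2} + 93 = 93 + 2 K^{2}$)
$\frac{1}{z{\left(-64 \right)} + E{\left(-10 \right)}} = \frac{1}{84 + \left(93 + 2 \left(-10\right)^{2}\right)} = \frac{1}{84 + \left(93 + 2 \cdot 100\right)} = \frac{1}{84 + \left(93 + 200\right)} = \frac{1}{84 + 293} = \frac{1}{377}$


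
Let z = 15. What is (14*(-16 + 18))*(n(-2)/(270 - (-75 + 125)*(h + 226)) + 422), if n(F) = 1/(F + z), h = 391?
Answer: 1174333153/99385 ≈ 11816.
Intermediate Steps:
n(F) = 1/(15 + F) (n(F) = 1/(F + 15) = 1/(15 + F))
(14*(-16 + 18))*(n(-2)/(270 - (-75 + 125)*(h + 226)) + 422) = (14*(-16 + 18))*(1/((15 - 2)*(270 - (-75 + 125)*(391 + 226))) + 422) = (14*2)*(1/(13*(270 - 50*617)) + 422) = 28*(1/(13*(270 - 1*30850)) + 422) = 28*(1/(13*(270 - 30850)) + 422) = 28*((1/13)/(-30580) + 422) = 28*((1/13)*(-1/30580) + 422) = 28*(-1/397540 + 422) = 28*(167761879/397540) = 1174333153/99385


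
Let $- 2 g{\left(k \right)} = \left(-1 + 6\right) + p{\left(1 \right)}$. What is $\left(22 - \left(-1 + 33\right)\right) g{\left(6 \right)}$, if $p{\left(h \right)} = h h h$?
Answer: $30$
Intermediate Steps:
$p{\left(h \right)} = h^{3}$ ($p{\left(h \right)} = h^{2} h = h^{3}$)
$g{\left(k \right)} = -3$ ($g{\left(k \right)} = - \frac{\left(-1 + 6\right) + 1^{3}}{2} = - \frac{5 + 1}{2} = \left(- \frac{1}{2}\right) 6 = -3$)
$\left(22 - \left(-1 + 33\right)\right) g{\left(6 \right)} = \left(22 - \left(-1 + 33\right)\right) \left(-3\right) = \left(22 - 32\right) \left(-3\right) = \left(-10\right) \left(-3\right) = 30$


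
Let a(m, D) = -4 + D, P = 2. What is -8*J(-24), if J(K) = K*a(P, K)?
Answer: -5376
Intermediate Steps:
J(K) = K*(-4 + K)
-8*J(-24) = -(-192)*(-4 - 24) = -(-192)*(-28) = -8*672 = -5376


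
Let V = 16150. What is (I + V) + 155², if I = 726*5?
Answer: 43805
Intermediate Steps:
I = 3630
(I + V) + 155² = (3630 + 16150) + 155² = 19780 + 24025 = 43805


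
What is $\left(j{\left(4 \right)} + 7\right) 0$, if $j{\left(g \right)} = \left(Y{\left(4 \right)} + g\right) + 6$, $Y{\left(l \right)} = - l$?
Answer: $0$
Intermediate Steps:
$j{\left(g \right)} = 2 + g$ ($j{\left(g \right)} = \left(\left(-1\right) 4 + g\right) + 6 = \left(-4 + g\right) + 6 = 2 + g$)
$\left(j{\left(4 \right)} + 7\right) 0 = \left(\left(2 + 4\right) + 7\right) 0 = \left(6 + 7\right) 0 = 13 \cdot 0 = 0$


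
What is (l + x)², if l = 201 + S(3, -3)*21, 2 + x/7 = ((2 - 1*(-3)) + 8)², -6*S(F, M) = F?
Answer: 7392961/4 ≈ 1.8482e+6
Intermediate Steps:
S(F, M) = -F/6
x = 1169 (x = -14 + 7*((2 - 1*(-3)) + 8)² = -14 + 7*((2 + 3) + 8)² = -14 + 7*(5 + 8)² = -14 + 7*13² = -14 + 7*169 = -14 + 1183 = 1169)
l = 381/2 (l = 201 - ⅙*3*21 = 201 - ½*21 = 201 - 21/2 = 381/2 ≈ 190.50)
(l + x)² = (381/2 + 1169)² = (2719/2)² = 7392961/4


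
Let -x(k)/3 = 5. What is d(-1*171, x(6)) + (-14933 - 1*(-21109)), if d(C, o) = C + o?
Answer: 5990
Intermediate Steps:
x(k) = -15 (x(k) = -3*5 = -15)
d(-1*171, x(6)) + (-14933 - 1*(-21109)) = (-1*171 - 15) + (-14933 - 1*(-21109)) = (-171 - 15) + (-14933 + 21109) = -186 + 6176 = 5990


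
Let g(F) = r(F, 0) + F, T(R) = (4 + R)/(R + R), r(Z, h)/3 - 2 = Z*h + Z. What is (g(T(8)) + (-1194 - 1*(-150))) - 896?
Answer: -1931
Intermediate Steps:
r(Z, h) = 6 + 3*Z + 3*Z*h (r(Z, h) = 6 + 3*(Z*h + Z) = 6 + 3*(Z + Z*h) = 6 + (3*Z + 3*Z*h) = 6 + 3*Z + 3*Z*h)
T(R) = (4 + R)/(2*R) (T(R) = (4 + R)/((2*R)) = (4 + R)*(1/(2*R)) = (4 + R)/(2*R))
g(F) = 6 + 4*F (g(F) = (6 + 3*F + 3*F*0) + F = (6 + 3*F + 0) + F = (6 + 3*F) + F = 6 + 4*F)
(g(T(8)) + (-1194 - 1*(-150))) - 896 = ((6 + 4*((1/2)*(4 + 8)/8)) + (-1194 - 1*(-150))) - 896 = ((6 + 4*((1/2)*(1/8)*12)) + (-1194 + 150)) - 896 = ((6 + 4*(3/4)) - 1044) - 896 = ((6 + 3) - 1044) - 896 = (9 - 1044) - 896 = -1035 - 896 = -1931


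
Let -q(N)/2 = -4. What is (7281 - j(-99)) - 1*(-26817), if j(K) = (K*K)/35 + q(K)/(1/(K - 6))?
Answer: 1213029/35 ≈ 34658.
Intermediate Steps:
q(N) = 8 (q(N) = -2*(-4) = 8)
j(K) = -48 + 8*K + K²/35 (j(K) = (K*K)/35 + 8/(1/(K - 6)) = K²*(1/35) + 8/(1/(-6 + K)) = K²/35 + 8*(-6 + K) = K²/35 + (-48 + 8*K) = -48 + 8*K + K²/35)
(7281 - j(-99)) - 1*(-26817) = (7281 - (-48 + 8*(-99) + (1/35)*(-99)²)) - 1*(-26817) = (7281 - (-48 - 792 + (1/35)*9801)) + 26817 = (7281 - (-48 - 792 + 9801/35)) + 26817 = (7281 - 1*(-19599/35)) + 26817 = (7281 + 19599/35) + 26817 = 274434/35 + 26817 = 1213029/35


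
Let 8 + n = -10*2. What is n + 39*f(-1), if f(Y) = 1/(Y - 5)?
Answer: -69/2 ≈ -34.500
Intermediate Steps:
f(Y) = 1/(-5 + Y)
n = -28 (n = -8 - 10*2 = -8 - 20 = -28)
n + 39*f(-1) = -28 + 39/(-5 - 1) = -28 + 39/(-6) = -28 + 39*(-⅙) = -28 - 13/2 = -69/2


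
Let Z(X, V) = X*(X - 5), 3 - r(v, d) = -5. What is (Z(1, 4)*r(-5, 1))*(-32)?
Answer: 1024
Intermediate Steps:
r(v, d) = 8 (r(v, d) = 3 - 1*(-5) = 3 + 5 = 8)
Z(X, V) = X*(-5 + X)
(Z(1, 4)*r(-5, 1))*(-32) = ((1*(-5 + 1))*8)*(-32) = ((1*(-4))*8)*(-32) = -4*8*(-32) = -32*(-32) = 1024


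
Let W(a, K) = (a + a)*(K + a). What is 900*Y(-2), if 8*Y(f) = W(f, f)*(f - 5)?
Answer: -12600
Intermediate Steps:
W(a, K) = 2*a*(K + a) (W(a, K) = (2*a)*(K + a) = 2*a*(K + a))
Y(f) = f²*(-5 + f)/2 (Y(f) = ((2*f*(f + f))*(f - 5))/8 = ((2*f*(2*f))*(-5 + f))/8 = ((4*f²)*(-5 + f))/8 = (4*f²*(-5 + f))/8 = f²*(-5 + f)/2)
900*Y(-2) = 900*((½)*(-2)²*(-5 - 2)) = 900*((½)*4*(-7)) = 900*(-14) = -12600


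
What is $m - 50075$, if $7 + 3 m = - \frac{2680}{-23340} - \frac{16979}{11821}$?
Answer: $- \frac{2072484745303}{41385321} \approx -50078.0$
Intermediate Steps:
$m = - \frac{114796228}{41385321}$ ($m = - \frac{7}{3} + \frac{- \frac{2680}{-23340} - \frac{16979}{11821}}{3} = - \frac{7}{3} + \frac{\left(-2680\right) \left(- \frac{1}{23340}\right) - \frac{16979}{11821}}{3} = - \frac{7}{3} + \frac{\frac{134}{1167} - \frac{16979}{11821}}{3} = - \frac{7}{3} + \frac{1}{3} \left(- \frac{18230479}{13795107}\right) = - \frac{7}{3} - \frac{18230479}{41385321} = - \frac{114796228}{41385321} \approx -2.7738$)
$m - 50075 = - \frac{114796228}{41385321} - 50075 = - \frac{2072484745303}{41385321}$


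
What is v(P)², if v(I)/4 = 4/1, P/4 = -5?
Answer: 256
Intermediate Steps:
P = -20 (P = 4*(-5) = -20)
v(I) = 16 (v(I) = 4*(4/1) = 4*(4*1) = 4*4 = 16)
v(P)² = 16² = 256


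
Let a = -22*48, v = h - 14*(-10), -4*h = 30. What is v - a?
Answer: 2377/2 ≈ 1188.5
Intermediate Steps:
h = -15/2 (h = -¼*30 = -15/2 ≈ -7.5000)
v = 265/2 (v = -15/2 - 14*(-10) = -15/2 + 140 = 265/2 ≈ 132.50)
a = -1056
v - a = 265/2 - 1*(-1056) = 265/2 + 1056 = 2377/2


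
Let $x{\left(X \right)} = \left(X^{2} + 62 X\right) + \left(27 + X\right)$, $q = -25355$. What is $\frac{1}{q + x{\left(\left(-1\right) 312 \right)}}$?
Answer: $\frac{1}{52360} \approx 1.9099 \cdot 10^{-5}$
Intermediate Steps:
$x{\left(X \right)} = 27 + X^{2} + 63 X$
$\frac{1}{q + x{\left(\left(-1\right) 312 \right)}} = \frac{1}{-25355 + \left(27 + \left(\left(-1\right) 312\right)^{2} + 63 \left(\left(-1\right) 312\right)\right)} = \frac{1}{-25355 + \left(27 + \left(-312\right)^{2} + 63 \left(-312\right)\right)} = \frac{1}{-25355 + \left(27 + 97344 - 19656\right)} = \frac{1}{-25355 + 77715} = \frac{1}{52360}$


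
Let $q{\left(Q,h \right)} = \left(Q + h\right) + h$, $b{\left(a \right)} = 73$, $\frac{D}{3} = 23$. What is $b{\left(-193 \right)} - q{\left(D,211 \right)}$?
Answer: $-418$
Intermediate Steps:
$D = 69$ ($D = 3 \cdot 23 = 69$)
$q{\left(Q,h \right)} = Q + 2 h$
$b{\left(-193 \right)} - q{\left(D,211 \right)} = 73 - \left(69 + 2 \cdot 211\right) = 73 - \left(69 + 422\right) = 73 - 491 = -418$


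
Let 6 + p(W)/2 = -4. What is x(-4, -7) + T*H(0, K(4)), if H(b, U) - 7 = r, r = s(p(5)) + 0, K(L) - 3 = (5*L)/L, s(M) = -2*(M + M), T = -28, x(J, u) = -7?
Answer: -2443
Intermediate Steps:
p(W) = -20 (p(W) = -12 + 2*(-4) = -12 - 8 = -20)
s(M) = -4*M
K(L) = 8 (K(L) = 3 + (5*L)/L = 3 + 5 = 8)
r = 80 (r = -4*(-20) + 0 = 80 + 0 = 80)
H(b, U) = 87 (H(b, U) = 7 + 80 = 87)
x(-4, -7) + T*H(0, K(4)) = -7 - 28*87 = -7 - 2436 = -2443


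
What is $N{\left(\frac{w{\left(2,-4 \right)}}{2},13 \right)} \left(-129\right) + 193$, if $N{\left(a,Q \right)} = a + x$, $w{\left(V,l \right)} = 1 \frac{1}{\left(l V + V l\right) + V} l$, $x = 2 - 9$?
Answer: $\frac{7543}{7} \approx 1077.6$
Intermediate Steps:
$x = -7$
$w{\left(V,l \right)} = \frac{l}{V + 2 V l}$ ($w{\left(V,l \right)} = 1 \frac{1}{\left(V l + V l\right) + V} l = 1 \frac{1}{2 V l + V} l = 1 \frac{1}{V + 2 V l} l = \frac{l}{V + 2 V l}$)
$N{\left(a,Q \right)} = -7 + a$ ($N{\left(a,Q \right)} = a - 7 = -7 + a$)
$N{\left(\frac{w{\left(2,-4 \right)}}{2},13 \right)} \left(-129\right) + 193 = \left(-7 + \frac{\left(-4\right) \frac{1}{2} \frac{1}{1 + 2 \left(-4\right)}}{2}\right) \left(-129\right) + 193 = \left(-7 + \left(-4\right) \frac{1}{2} \frac{1}{1 - 8} \cdot \frac{1}{2}\right) \left(-129\right) + 193 = \left(-7 + \left(-4\right) \frac{1}{2} \frac{1}{-7} \cdot \frac{1}{2}\right) \left(-129\right) + 193 = \left(-7 + \left(-4\right) \frac{1}{2} \left(- \frac{1}{7}\right) \frac{1}{2}\right) \left(-129\right) + 193 = \left(-7 + \frac{2}{7} \cdot \frac{1}{2}\right) \left(-129\right) + 193 = \left(-7 + \frac{1}{7}\right) \left(-129\right) + 193 = \left(- \frac{48}{7}\right) \left(-129\right) + 193 = \frac{6192}{7} + 193 = \frac{7543}{7}$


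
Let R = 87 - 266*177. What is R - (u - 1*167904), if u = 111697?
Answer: 9212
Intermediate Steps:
R = -46995 (R = 87 - 47082 = -46995)
R - (u - 1*167904) = -46995 - (111697 - 1*167904) = -46995 - (111697 - 167904) = -46995 - 1*(-56207) = -46995 + 56207 = 9212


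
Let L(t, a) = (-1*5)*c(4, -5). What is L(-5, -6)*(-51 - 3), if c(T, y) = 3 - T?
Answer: -270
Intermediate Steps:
L(t, a) = 5 (L(t, a) = (-1*5)*(3 - 1*4) = -5*(3 - 4) = -5*(-1) = 5)
L(-5, -6)*(-51 - 3) = 5*(-51 - 3) = 5*(-54) = -270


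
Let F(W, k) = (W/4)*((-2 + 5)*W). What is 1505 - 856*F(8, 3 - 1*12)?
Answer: -39583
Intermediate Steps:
F(W, k) = 3*W**2/4 (F(W, k) = (W*(1/4))*(3*W) = (W/4)*(3*W) = 3*W**2/4)
1505 - 856*F(8, 3 - 1*12) = 1505 - 642*8**2 = 1505 - 642*64 = 1505 - 856*48 = 1505 - 41088 = -39583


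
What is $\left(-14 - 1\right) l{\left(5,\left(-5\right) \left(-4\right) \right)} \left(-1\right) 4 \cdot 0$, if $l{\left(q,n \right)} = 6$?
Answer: $0$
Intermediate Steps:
$\left(-14 - 1\right) l{\left(5,\left(-5\right) \left(-4\right) \right)} \left(-1\right) 4 \cdot 0 = \left(-14 - 1\right) 6 \left(-1\right) 4 \cdot 0 = \left(-14 - 1\right) 6 \left(\left(-4\right) 0\right) = \left(-15\right) 6 \cdot 0 = \left(-90\right) 0 = 0$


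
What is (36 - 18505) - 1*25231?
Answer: -43700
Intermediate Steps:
(36 - 18505) - 1*25231 = -18469 - 25231 = -43700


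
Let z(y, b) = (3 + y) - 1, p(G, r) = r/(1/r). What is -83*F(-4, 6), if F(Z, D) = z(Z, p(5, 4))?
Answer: 166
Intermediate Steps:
p(G, r) = r**2 (p(G, r) = r*r = r**2)
z(y, b) = 2 + y
F(Z, D) = 2 + Z
-83*F(-4, 6) = -83*(2 - 4) = -83*(-2) = 166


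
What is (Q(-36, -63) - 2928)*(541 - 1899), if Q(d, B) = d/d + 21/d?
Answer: 23853949/6 ≈ 3.9757e+6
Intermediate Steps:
Q(d, B) = 1 + 21/d
(Q(-36, -63) - 2928)*(541 - 1899) = ((21 - 36)/(-36) - 2928)*(541 - 1899) = (-1/36*(-15) - 2928)*(-1358) = (5/12 - 2928)*(-1358) = -35131/12*(-1358) = 23853949/6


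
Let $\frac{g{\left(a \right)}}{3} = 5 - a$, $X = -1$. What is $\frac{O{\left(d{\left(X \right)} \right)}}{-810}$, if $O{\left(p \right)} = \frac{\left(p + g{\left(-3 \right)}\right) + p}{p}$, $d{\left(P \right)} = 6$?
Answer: $- \frac{1}{135} \approx -0.0074074$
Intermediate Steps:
$g{\left(a \right)} = 15 - 3 a$ ($g{\left(a \right)} = 3 \left(5 - a\right) = 15 - 3 a$)
$O{\left(p \right)} = \frac{24 + 2 p}{p}$ ($O{\left(p \right)} = \frac{\left(p + \left(15 - -9\right)\right) + p}{p} = \frac{\left(p + \left(15 + 9\right)\right) + p}{p} = \frac{\left(p + 24\right) + p}{p} = \frac{\left(24 + p\right) + p}{p} = \frac{24 + 2 p}{p}$)
$\frac{O{\left(d{\left(X \right)} \right)}}{-810} = \frac{2 + \frac{24}{6}}{-810} = \left(2 + 24 \cdot \frac{1}{6}\right) \left(- \frac{1}{810}\right) = \left(2 + 4\right) \left(- \frac{1}{810}\right) = 6 \left(- \frac{1}{810}\right) = - \frac{1}{135}$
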